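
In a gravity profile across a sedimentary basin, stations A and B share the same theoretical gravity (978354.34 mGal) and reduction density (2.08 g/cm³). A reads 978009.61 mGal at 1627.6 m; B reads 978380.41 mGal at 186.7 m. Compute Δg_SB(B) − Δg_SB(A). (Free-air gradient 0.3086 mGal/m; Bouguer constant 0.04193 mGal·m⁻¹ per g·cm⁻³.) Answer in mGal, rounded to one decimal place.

Δg_SB(A) = 978009.61 − 978354.34 + 0.3086×1627.6 − 0.04193×2.08×1627.6 = 15.60 mGal
Δg_SB(B) = 978380.41 − 978354.34 + 0.3086×186.7 − 0.04193×2.08×186.7 = 67.40 mGal
Difference = 67.40 − (15.60) = 51.80 mGal

51.8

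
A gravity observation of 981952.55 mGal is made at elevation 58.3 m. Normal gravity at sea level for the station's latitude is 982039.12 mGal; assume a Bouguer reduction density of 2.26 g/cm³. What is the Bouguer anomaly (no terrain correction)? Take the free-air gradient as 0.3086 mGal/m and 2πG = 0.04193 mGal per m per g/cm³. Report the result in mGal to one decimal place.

Free-air correction = 0.3086 × 58.3 = 17.99 mGal
Free-air anomaly = 981952.55 − 982039.12 + (17.99) = -68.58 mGal
Bouguer slab correction = 0.04193 × 2.26 × 58.3 = 5.52 mGal
Simple Bouguer anomaly = -68.58 − (5.52) = -74.10 mGal

-74.1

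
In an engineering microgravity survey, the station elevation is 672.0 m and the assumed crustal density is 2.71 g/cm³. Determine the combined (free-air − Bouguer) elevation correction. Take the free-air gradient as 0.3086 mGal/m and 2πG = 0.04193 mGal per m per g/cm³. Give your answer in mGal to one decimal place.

131.0

Combined gradient = 0.3086 − 0.04193 × 2.71 = 0.1949697 mGal/m
Combined elevation correction = 0.1949697 × 672.0 = 131.0 mGal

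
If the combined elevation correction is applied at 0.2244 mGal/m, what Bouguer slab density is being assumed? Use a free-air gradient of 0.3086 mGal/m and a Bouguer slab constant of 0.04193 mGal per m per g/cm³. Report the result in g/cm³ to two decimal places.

2.01

0.2244 = 0.3086 − 0.04193 × ρ
ρ = (0.3086 − 0.2244) / 0.04193 = 2.01 g/cm³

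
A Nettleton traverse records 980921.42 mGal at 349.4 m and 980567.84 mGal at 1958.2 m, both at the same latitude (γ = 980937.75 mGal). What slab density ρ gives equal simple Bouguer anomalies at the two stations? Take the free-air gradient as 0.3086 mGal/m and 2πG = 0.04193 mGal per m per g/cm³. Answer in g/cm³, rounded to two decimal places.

2.12

Δg_obs = 980567.84 − 980921.42 = -353.58 mGal over Δh = 1958.2 − 349.4 = 1608.8 m
Equal Bouguer anomalies ⇒ Δg_obs + (0.3086 − 0.04193ρ)·Δh = 0
0.3086 − 0.04193ρ = −Δg_obs/Δh = 0.21978
ρ = (0.3086 − 0.21978) / 0.04193 = 2.12 g/cm³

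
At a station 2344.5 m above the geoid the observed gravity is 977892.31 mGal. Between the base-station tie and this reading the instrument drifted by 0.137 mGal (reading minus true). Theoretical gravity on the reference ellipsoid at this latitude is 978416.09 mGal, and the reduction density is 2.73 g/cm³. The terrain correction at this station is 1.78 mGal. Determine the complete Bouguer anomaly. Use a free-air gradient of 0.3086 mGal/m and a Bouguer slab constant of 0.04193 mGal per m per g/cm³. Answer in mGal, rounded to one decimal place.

-67.0

Drift-corrected reading = 977892.31 − (0.137) = 977892.173 mGal
Free-air correction = 0.3086 × 2344.5 = 723.51 mGal
Free-air anomaly = 977892.173 − 978416.09 + (723.51) = 199.593 mGal
Bouguer slab correction = 0.04193 × 2.73 × 2344.5 = 268.37 mGal
Simple Bouguer anomaly = 199.593 − (268.37) = -68.777 mGal
Complete Bouguer anomaly = -68.777 + 1.78 = -66.997 mGal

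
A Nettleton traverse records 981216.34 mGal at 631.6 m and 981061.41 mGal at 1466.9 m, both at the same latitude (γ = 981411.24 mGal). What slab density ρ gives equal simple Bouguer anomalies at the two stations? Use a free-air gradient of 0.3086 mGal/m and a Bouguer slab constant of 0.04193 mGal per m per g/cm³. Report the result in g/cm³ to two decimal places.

Δg_obs = 981061.41 − 981216.34 = -154.93 mGal over Δh = 1466.9 − 631.6 = 835.3 m
Equal Bouguer anomalies ⇒ Δg_obs + (0.3086 − 0.04193ρ)·Δh = 0
0.3086 − 0.04193ρ = −Δg_obs/Δh = 0.18548
ρ = (0.3086 − 0.18548) / 0.04193 = 2.94 g/cm³

2.94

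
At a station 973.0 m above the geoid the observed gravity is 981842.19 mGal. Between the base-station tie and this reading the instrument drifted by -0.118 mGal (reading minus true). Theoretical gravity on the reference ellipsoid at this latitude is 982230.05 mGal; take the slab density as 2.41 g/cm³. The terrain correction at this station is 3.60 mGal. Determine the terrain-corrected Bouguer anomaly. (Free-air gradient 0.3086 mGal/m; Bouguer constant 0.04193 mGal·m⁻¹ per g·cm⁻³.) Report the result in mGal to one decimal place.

Drift-corrected reading = 981842.19 − (-0.118) = 981842.308 mGal
Free-air correction = 0.3086 × 973.0 = 300.27 mGal
Free-air anomaly = 981842.308 − 982230.05 + (300.27) = -87.472 mGal
Bouguer slab correction = 0.04193 × 2.41 × 973.0 = 98.32 mGal
Simple Bouguer anomaly = -87.472 − (98.32) = -185.792 mGal
Complete Bouguer anomaly = -185.792 + 3.60 = -182.192 mGal

-182.2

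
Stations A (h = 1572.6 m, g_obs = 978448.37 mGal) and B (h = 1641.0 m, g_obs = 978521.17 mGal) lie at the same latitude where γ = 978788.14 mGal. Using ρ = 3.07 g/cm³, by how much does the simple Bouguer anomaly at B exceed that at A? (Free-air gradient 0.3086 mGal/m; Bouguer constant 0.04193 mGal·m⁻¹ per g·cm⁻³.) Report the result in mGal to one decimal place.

Δg_SB(A) = 978448.37 − 978788.14 + 0.3086×1572.6 − 0.04193×3.07×1572.6 = -56.90 mGal
Δg_SB(B) = 978521.17 − 978788.14 + 0.3086×1641.0 − 0.04193×3.07×1641.0 = 28.20 mGal
Difference = 28.20 − (-56.90) = 85.10 mGal

85.1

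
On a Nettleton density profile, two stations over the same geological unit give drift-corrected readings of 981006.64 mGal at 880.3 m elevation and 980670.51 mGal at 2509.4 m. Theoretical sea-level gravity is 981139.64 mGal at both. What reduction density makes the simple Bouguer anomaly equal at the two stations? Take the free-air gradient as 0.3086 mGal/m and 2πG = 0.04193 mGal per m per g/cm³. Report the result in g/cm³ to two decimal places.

Δg_obs = 980670.51 − 981006.64 = -336.13 mGal over Δh = 2509.4 − 880.3 = 1629.1 m
Equal Bouguer anomalies ⇒ Δg_obs + (0.3086 − 0.04193ρ)·Δh = 0
0.3086 − 0.04193ρ = −Δg_obs/Δh = 0.20633
ρ = (0.3086 − 0.20633) / 0.04193 = 2.44 g/cm³

2.44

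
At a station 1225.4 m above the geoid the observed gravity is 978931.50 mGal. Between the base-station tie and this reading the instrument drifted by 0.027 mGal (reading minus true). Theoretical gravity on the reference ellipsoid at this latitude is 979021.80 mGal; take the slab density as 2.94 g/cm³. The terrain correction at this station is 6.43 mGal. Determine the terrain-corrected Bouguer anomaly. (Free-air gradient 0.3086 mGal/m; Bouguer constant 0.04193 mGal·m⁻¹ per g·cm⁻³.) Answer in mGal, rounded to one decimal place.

143.2

Drift-corrected reading = 978931.50 − (0.027) = 978931.473 mGal
Free-air correction = 0.3086 × 1225.4 = 378.16 mGal
Free-air anomaly = 978931.473 − 979021.80 + (378.16) = 287.833 mGal
Bouguer slab correction = 0.04193 × 2.94 × 1225.4 = 151.06 mGal
Simple Bouguer anomaly = 287.833 − (151.06) = 136.773 mGal
Complete Bouguer anomaly = 136.773 + 6.43 = 143.203 mGal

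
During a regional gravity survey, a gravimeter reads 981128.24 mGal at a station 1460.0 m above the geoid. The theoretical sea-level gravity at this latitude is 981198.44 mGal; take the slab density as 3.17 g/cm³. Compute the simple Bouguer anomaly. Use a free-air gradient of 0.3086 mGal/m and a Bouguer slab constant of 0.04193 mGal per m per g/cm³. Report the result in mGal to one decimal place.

Free-air correction = 0.3086 × 1460.0 = 450.56 mGal
Free-air anomaly = 981128.24 − 981198.44 + (450.56) = 380.36 mGal
Bouguer slab correction = 0.04193 × 3.17 × 1460.0 = 194.06 mGal
Simple Bouguer anomaly = 380.36 − (194.06) = 186.30 mGal

186.3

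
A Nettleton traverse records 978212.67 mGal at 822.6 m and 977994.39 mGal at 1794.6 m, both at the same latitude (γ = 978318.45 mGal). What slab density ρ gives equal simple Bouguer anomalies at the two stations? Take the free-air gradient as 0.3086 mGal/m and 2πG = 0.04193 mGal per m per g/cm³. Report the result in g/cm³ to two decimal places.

Δg_obs = 977994.39 − 978212.67 = -218.28 mGal over Δh = 1794.6 − 822.6 = 972.0 m
Equal Bouguer anomalies ⇒ Δg_obs + (0.3086 − 0.04193ρ)·Δh = 0
0.3086 − 0.04193ρ = −Δg_obs/Δh = 0.22457
ρ = (0.3086 − 0.22457) / 0.04193 = 2.00 g/cm³

2.00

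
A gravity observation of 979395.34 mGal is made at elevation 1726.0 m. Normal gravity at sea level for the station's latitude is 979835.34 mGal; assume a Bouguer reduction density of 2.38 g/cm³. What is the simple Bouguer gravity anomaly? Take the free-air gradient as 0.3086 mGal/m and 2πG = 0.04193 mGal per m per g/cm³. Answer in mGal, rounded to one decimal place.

Free-air correction = 0.3086 × 1726.0 = 532.64 mGal
Free-air anomaly = 979395.34 − 979835.34 + (532.64) = 92.64 mGal
Bouguer slab correction = 0.04193 × 2.38 × 1726.0 = 172.24 mGal
Simple Bouguer anomaly = 92.64 − (172.24) = -79.60 mGal

-79.6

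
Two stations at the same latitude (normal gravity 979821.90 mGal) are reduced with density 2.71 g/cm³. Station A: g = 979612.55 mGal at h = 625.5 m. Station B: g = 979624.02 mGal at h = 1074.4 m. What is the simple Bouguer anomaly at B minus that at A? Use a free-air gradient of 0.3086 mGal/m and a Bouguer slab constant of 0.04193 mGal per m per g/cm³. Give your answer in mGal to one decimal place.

Δg_SB(A) = 979612.55 − 979821.90 + 0.3086×625.5 − 0.04193×2.71×625.5 = -87.40 mGal
Δg_SB(B) = 979624.02 − 979821.90 + 0.3086×1074.4 − 0.04193×2.71×1074.4 = 11.60 mGal
Difference = 11.60 − (-87.40) = 99.00 mGal

99.0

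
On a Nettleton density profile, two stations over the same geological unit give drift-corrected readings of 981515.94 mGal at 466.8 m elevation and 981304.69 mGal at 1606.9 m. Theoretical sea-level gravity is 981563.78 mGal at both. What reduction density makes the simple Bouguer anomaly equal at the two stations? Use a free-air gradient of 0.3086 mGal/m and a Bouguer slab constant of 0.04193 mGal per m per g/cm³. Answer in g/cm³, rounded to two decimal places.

2.94

Δg_obs = 981304.69 − 981515.94 = -211.25 mGal over Δh = 1606.9 − 466.8 = 1140.1 m
Equal Bouguer anomalies ⇒ Δg_obs + (0.3086 − 0.04193ρ)·Δh = 0
0.3086 − 0.04193ρ = −Δg_obs/Δh = 0.18529
ρ = (0.3086 − 0.18529) / 0.04193 = 2.94 g/cm³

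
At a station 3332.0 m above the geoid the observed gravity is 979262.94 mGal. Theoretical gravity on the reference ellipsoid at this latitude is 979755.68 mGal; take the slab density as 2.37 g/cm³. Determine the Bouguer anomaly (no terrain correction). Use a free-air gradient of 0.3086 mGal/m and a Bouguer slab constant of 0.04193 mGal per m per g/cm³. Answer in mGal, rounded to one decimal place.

Free-air correction = 0.3086 × 3332.0 = 1028.26 mGal
Free-air anomaly = 979262.94 − 979755.68 + (1028.26) = 535.52 mGal
Bouguer slab correction = 0.04193 × 2.37 × 3332.0 = 331.11 mGal
Simple Bouguer anomaly = 535.52 − (331.11) = 204.41 mGal

204.4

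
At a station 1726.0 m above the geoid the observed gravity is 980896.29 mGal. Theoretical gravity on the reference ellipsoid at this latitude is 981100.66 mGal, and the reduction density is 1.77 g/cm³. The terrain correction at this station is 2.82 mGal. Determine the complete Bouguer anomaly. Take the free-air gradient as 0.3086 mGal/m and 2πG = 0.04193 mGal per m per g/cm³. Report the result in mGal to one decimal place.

Free-air correction = 0.3086 × 1726.0 = 532.64 mGal
Free-air anomaly = 980896.29 − 981100.66 + (532.64) = 328.27 mGal
Bouguer slab correction = 0.04193 × 1.77 × 1726.0 = 128.10 mGal
Simple Bouguer anomaly = 328.27 − (128.10) = 200.17 mGal
Complete Bouguer anomaly = 200.17 + 2.82 = 202.99 mGal

203.0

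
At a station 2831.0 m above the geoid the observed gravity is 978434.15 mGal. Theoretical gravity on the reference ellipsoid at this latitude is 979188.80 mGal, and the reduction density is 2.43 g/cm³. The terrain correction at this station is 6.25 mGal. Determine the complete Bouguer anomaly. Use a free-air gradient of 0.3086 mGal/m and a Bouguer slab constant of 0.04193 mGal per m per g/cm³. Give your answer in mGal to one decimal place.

-163.2

Free-air correction = 0.3086 × 2831.0 = 873.65 mGal
Free-air anomaly = 978434.15 − 979188.80 + (873.65) = 119.00 mGal
Bouguer slab correction = 0.04193 × 2.43 × 2831.0 = 288.45 mGal
Simple Bouguer anomaly = 119.00 − (288.45) = -169.45 mGal
Complete Bouguer anomaly = -169.45 + 6.25 = -163.20 mGal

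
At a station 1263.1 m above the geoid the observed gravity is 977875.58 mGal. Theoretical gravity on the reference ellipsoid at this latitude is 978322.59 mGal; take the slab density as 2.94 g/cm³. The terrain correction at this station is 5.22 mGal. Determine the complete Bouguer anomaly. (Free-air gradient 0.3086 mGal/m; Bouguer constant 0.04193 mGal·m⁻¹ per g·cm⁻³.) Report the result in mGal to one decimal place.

Free-air correction = 0.3086 × 1263.1 = 389.79 mGal
Free-air anomaly = 977875.58 − 978322.59 + (389.79) = -57.22 mGal
Bouguer slab correction = 0.04193 × 2.94 × 1263.1 = 155.71 mGal
Simple Bouguer anomaly = -57.22 − (155.71) = -212.93 mGal
Complete Bouguer anomaly = -212.93 + 5.22 = -207.71 mGal

-207.7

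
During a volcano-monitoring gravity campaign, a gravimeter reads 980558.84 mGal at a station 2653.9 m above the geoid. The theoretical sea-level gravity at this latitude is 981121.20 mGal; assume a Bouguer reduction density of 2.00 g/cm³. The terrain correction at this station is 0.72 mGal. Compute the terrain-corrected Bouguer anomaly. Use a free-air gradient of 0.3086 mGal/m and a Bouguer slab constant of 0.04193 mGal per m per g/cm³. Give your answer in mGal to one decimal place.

34.8

Free-air correction = 0.3086 × 2653.9 = 818.99 mGal
Free-air anomaly = 980558.84 − 981121.20 + (818.99) = 256.63 mGal
Bouguer slab correction = 0.04193 × 2.00 × 2653.9 = 222.56 mGal
Simple Bouguer anomaly = 256.63 − (222.56) = 34.07 mGal
Complete Bouguer anomaly = 34.07 + 0.72 = 34.79 mGal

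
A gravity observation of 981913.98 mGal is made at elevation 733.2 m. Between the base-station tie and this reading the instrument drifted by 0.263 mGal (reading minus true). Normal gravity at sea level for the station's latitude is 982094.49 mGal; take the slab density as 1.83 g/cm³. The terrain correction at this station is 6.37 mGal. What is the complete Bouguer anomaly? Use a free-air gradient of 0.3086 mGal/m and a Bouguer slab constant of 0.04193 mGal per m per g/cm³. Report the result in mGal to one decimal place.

-4.4

Drift-corrected reading = 981913.98 − (0.263) = 981913.717 mGal
Free-air correction = 0.3086 × 733.2 = 226.27 mGal
Free-air anomaly = 981913.717 − 982094.49 + (226.27) = 45.497 mGal
Bouguer slab correction = 0.04193 × 1.83 × 733.2 = 56.26 mGal
Simple Bouguer anomaly = 45.497 − (56.26) = -10.763 mGal
Complete Bouguer anomaly = -10.763 + 6.37 = -4.393 mGal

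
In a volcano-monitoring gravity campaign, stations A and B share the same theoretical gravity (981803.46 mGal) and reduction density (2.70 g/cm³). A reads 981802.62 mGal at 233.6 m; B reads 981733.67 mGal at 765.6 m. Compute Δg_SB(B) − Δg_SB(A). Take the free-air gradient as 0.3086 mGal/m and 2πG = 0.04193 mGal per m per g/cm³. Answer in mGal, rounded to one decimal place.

35.0

Δg_SB(A) = 981802.62 − 981803.46 + 0.3086×233.6 − 0.04193×2.70×233.6 = 44.80 mGal
Δg_SB(B) = 981733.67 − 981803.46 + 0.3086×765.6 − 0.04193×2.70×765.6 = 79.80 mGal
Difference = 79.80 − (44.80) = 35.00 mGal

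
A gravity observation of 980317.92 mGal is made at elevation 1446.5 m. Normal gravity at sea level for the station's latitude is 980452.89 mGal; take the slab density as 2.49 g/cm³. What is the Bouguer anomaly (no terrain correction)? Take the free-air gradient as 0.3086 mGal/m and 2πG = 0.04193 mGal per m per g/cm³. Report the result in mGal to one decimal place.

160.4

Free-air correction = 0.3086 × 1446.5 = 446.39 mGal
Free-air anomaly = 980317.92 − 980452.89 + (446.39) = 311.42 mGal
Bouguer slab correction = 0.04193 × 2.49 × 1446.5 = 151.02 mGal
Simple Bouguer anomaly = 311.42 − (151.02) = 160.40 mGal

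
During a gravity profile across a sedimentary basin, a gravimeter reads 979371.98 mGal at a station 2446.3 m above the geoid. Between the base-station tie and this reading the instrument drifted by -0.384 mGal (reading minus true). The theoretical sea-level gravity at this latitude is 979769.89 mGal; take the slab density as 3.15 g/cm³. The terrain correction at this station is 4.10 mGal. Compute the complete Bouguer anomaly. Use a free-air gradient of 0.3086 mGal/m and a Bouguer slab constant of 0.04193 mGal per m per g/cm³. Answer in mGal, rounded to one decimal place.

38.4

Drift-corrected reading = 979371.98 − (-0.384) = 979372.364 mGal
Free-air correction = 0.3086 × 2446.3 = 754.93 mGal
Free-air anomaly = 979372.364 − 979769.89 + (754.93) = 357.404 mGal
Bouguer slab correction = 0.04193 × 3.15 × 2446.3 = 323.11 mGal
Simple Bouguer anomaly = 357.404 − (323.11) = 34.294 mGal
Complete Bouguer anomaly = 34.294 + 4.10 = 38.394 mGal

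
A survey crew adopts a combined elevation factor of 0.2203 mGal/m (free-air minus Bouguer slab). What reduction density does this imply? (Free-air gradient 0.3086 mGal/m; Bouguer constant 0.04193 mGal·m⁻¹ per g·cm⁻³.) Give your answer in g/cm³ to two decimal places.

0.2203 = 0.3086 − 0.04193 × ρ
ρ = (0.3086 − 0.2203) / 0.04193 = 2.11 g/cm³

2.11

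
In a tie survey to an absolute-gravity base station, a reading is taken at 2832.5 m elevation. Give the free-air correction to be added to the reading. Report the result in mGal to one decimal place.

874.1

Free-air correction = 0.3086 × 2832.5 = 874.1 mGal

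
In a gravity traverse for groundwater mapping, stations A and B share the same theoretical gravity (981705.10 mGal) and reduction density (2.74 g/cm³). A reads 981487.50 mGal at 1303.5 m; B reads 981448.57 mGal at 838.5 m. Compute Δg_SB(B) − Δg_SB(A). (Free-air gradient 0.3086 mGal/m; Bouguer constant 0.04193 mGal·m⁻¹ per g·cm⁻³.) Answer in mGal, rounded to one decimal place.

-129.0

Δg_SB(A) = 981487.50 − 981705.10 + 0.3086×1303.5 − 0.04193×2.74×1303.5 = 34.90 mGal
Δg_SB(B) = 981448.57 − 981705.10 + 0.3086×838.5 − 0.04193×2.74×838.5 = -94.10 mGal
Difference = -94.10 − (34.90) = -129.00 mGal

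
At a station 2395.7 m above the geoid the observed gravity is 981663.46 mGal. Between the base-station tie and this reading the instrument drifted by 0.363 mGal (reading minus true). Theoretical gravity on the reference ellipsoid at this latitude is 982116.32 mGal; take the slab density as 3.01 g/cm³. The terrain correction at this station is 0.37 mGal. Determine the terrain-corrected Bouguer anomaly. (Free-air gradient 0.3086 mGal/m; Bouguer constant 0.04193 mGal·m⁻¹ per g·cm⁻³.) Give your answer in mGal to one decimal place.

Drift-corrected reading = 981663.46 − (0.363) = 981663.097 mGal
Free-air correction = 0.3086 × 2395.7 = 739.31 mGal
Free-air anomaly = 981663.097 − 982116.32 + (739.31) = 286.087 mGal
Bouguer slab correction = 0.04193 × 3.01 × 2395.7 = 302.36 mGal
Simple Bouguer anomaly = 286.087 − (302.36) = -16.273 mGal
Complete Bouguer anomaly = -16.273 + 0.37 = -15.903 mGal

-15.9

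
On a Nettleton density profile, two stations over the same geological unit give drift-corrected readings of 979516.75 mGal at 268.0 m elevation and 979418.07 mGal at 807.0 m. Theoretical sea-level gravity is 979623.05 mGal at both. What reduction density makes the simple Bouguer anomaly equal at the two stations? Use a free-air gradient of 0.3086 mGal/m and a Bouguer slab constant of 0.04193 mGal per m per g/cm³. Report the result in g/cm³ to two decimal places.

2.99

Δg_obs = 979418.07 − 979516.75 = -98.68 mGal over Δh = 807.0 − 268.0 = 539.0 m
Equal Bouguer anomalies ⇒ Δg_obs + (0.3086 − 0.04193ρ)·Δh = 0
0.3086 − 0.04193ρ = −Δg_obs/Δh = 0.18308
ρ = (0.3086 − 0.18308) / 0.04193 = 2.99 g/cm³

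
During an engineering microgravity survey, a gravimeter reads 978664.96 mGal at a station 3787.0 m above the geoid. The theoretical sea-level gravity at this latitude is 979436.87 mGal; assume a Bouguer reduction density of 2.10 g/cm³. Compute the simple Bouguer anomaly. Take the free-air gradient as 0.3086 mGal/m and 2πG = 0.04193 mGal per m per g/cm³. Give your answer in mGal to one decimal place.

63.3

Free-air correction = 0.3086 × 3787.0 = 1168.67 mGal
Free-air anomaly = 978664.96 − 979436.87 + (1168.67) = 396.76 mGal
Bouguer slab correction = 0.04193 × 2.10 × 3787.0 = 333.46 mGal
Simple Bouguer anomaly = 396.76 − (333.46) = 63.30 mGal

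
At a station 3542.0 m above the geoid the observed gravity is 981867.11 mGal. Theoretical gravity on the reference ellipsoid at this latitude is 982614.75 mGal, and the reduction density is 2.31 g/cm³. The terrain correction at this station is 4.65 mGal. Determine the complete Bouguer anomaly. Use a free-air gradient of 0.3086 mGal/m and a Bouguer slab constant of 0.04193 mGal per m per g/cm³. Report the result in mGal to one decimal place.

Free-air correction = 0.3086 × 3542.0 = 1093.06 mGal
Free-air anomaly = 981867.11 − 982614.75 + (1093.06) = 345.42 mGal
Bouguer slab correction = 0.04193 × 2.31 × 3542.0 = 343.07 mGal
Simple Bouguer anomaly = 345.42 − (343.07) = 2.35 mGal
Complete Bouguer anomaly = 2.35 + 4.65 = 7.00 mGal

7.0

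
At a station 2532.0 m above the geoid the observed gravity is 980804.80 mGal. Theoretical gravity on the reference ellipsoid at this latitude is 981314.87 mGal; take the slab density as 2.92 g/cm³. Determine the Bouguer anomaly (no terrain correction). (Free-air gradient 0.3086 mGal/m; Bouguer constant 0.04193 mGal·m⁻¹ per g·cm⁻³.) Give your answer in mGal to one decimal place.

Free-air correction = 0.3086 × 2532.0 = 781.38 mGal
Free-air anomaly = 980804.80 − 981314.87 + (781.38) = 271.31 mGal
Bouguer slab correction = 0.04193 × 2.92 × 2532.0 = 310.01 mGal
Simple Bouguer anomaly = 271.31 − (310.01) = -38.70 mGal

-38.7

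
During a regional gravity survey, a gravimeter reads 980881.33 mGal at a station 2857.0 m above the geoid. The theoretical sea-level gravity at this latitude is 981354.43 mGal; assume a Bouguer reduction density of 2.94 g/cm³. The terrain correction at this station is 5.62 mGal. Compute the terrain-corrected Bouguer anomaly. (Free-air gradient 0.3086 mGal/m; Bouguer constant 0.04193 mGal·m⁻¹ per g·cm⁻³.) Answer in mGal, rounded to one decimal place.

Free-air correction = 0.3086 × 2857.0 = 881.67 mGal
Free-air anomaly = 980881.33 − 981354.43 + (881.67) = 408.57 mGal
Bouguer slab correction = 0.04193 × 2.94 × 2857.0 = 352.19 mGal
Simple Bouguer anomaly = 408.57 − (352.19) = 56.38 mGal
Complete Bouguer anomaly = 56.38 + 5.62 = 62.00 mGal

62.0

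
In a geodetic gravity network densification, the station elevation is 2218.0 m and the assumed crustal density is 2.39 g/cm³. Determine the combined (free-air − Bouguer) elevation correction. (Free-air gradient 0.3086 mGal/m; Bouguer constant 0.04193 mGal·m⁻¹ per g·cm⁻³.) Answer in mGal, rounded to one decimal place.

462.2

Combined gradient = 0.3086 − 0.04193 × 2.39 = 0.2083873 mGal/m
Combined elevation correction = 0.2083873 × 2218.0 = 462.2 mGal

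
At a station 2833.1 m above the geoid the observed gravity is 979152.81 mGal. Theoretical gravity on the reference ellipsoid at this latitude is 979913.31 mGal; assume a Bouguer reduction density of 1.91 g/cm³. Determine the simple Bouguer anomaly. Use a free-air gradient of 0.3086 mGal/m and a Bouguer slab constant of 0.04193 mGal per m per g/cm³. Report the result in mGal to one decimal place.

-113.1

Free-air correction = 0.3086 × 2833.1 = 874.29 mGal
Free-air anomaly = 979152.81 − 979913.31 + (874.29) = 113.79 mGal
Bouguer slab correction = 0.04193 × 1.91 × 2833.1 = 226.89 mGal
Simple Bouguer anomaly = 113.79 − (226.89) = -113.10 mGal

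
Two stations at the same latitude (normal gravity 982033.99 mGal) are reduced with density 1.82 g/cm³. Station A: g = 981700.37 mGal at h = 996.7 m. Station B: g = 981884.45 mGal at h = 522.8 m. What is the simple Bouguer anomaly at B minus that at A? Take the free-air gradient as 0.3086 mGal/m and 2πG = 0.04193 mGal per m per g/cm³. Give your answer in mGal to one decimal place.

Δg_SB(A) = 981700.37 − 982033.99 + 0.3086×996.7 − 0.04193×1.82×996.7 = -102.10 mGal
Δg_SB(B) = 981884.45 − 982033.99 + 0.3086×522.8 − 0.04193×1.82×522.8 = -28.10 mGal
Difference = -28.10 − (-102.10) = 74.00 mGal

74.0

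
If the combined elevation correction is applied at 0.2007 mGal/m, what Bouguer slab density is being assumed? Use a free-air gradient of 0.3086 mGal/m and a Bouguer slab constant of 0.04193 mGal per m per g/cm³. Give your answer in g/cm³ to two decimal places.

2.57

0.2007 = 0.3086 − 0.04193 × ρ
ρ = (0.3086 − 0.2007) / 0.04193 = 2.57 g/cm³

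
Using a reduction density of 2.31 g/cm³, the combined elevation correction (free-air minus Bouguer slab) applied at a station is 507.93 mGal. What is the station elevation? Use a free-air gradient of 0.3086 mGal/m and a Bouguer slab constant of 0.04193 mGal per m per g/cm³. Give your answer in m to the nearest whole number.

2399

Combined gradient = 0.3086 − 0.04193 × 2.31 = 0.2117417 mGal/m
h = 507.93 / 0.2117417 = 2398.82 m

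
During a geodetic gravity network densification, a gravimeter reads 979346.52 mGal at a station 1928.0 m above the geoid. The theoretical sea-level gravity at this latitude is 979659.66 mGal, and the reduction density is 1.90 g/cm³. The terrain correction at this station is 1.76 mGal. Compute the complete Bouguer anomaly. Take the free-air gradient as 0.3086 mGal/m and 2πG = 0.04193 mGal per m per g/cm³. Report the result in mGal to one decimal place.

Free-air correction = 0.3086 × 1928.0 = 594.98 mGal
Free-air anomaly = 979346.52 − 979659.66 + (594.98) = 281.84 mGal
Bouguer slab correction = 0.04193 × 1.90 × 1928.0 = 153.60 mGal
Simple Bouguer anomaly = 281.84 − (153.60) = 128.24 mGal
Complete Bouguer anomaly = 128.24 + 1.76 = 130.00 mGal

130.0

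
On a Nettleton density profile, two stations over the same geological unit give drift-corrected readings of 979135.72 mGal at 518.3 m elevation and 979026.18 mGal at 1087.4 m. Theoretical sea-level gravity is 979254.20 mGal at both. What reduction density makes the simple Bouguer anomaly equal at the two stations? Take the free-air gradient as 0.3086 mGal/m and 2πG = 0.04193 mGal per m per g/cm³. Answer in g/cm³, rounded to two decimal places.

2.77

Δg_obs = 979026.18 − 979135.72 = -109.54 mGal over Δh = 1087.4 − 518.3 = 569.1 m
Equal Bouguer anomalies ⇒ Δg_obs + (0.3086 − 0.04193ρ)·Δh = 0
0.3086 − 0.04193ρ = −Δg_obs/Δh = 0.19248
ρ = (0.3086 − 0.19248) / 0.04193 = 2.77 g/cm³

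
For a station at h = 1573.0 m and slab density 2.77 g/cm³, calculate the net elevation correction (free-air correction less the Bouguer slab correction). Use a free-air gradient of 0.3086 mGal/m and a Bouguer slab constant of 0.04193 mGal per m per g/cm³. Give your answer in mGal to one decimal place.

Combined gradient = 0.3086 − 0.04193 × 2.77 = 0.1924539 mGal/m
Combined elevation correction = 0.1924539 × 1573.0 = 302.7 mGal

302.7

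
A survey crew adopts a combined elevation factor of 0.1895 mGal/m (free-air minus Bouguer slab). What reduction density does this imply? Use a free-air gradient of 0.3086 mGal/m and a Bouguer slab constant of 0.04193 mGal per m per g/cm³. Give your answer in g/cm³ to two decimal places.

0.1895 = 0.3086 − 0.04193 × ρ
ρ = (0.3086 − 0.1895) / 0.04193 = 2.84 g/cm³

2.84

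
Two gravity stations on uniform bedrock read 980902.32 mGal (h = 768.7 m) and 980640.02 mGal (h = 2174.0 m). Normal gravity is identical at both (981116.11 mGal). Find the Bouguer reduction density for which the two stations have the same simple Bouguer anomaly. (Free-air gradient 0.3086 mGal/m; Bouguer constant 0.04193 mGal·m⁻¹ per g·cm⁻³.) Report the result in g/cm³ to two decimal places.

2.91

Δg_obs = 980640.02 − 980902.32 = -262.30 mGal over Δh = 2174.0 − 768.7 = 1405.3 m
Equal Bouguer anomalies ⇒ Δg_obs + (0.3086 − 0.04193ρ)·Δh = 0
0.3086 − 0.04193ρ = −Δg_obs/Δh = 0.18665
ρ = (0.3086 − 0.18665) / 0.04193 = 2.91 g/cm³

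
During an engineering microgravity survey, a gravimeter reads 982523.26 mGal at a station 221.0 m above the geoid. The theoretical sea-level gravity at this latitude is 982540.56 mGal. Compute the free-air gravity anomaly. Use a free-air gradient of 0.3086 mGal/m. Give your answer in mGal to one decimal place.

Free-air correction = 0.3086 × 221.0 = 68.20 mGal
Free-air anomaly = 982523.26 − 982540.56 + (68.20) = 50.90 mGal

50.9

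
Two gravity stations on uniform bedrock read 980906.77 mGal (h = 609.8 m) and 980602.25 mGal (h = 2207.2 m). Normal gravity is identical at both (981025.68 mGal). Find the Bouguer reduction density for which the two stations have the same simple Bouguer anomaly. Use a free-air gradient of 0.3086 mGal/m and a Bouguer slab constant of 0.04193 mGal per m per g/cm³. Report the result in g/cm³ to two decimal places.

2.81

Δg_obs = 980602.25 − 980906.77 = -304.52 mGal over Δh = 2207.2 − 609.8 = 1597.4 m
Equal Bouguer anomalies ⇒ Δg_obs + (0.3086 − 0.04193ρ)·Δh = 0
0.3086 − 0.04193ρ = −Δg_obs/Δh = 0.19063
ρ = (0.3086 − 0.19063) / 0.04193 = 2.81 g/cm³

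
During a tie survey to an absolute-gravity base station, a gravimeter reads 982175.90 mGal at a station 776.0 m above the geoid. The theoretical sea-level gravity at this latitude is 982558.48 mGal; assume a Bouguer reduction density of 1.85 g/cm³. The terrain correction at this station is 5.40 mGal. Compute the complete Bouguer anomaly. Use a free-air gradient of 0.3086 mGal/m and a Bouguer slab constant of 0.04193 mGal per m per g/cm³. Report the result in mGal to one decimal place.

Free-air correction = 0.3086 × 776.0 = 239.47 mGal
Free-air anomaly = 982175.90 − 982558.48 + (239.47) = -143.11 mGal
Bouguer slab correction = 0.04193 × 1.85 × 776.0 = 60.19 mGal
Simple Bouguer anomaly = -143.11 − (60.19) = -203.30 mGal
Complete Bouguer anomaly = -203.30 + 5.40 = -197.90 mGal

-197.9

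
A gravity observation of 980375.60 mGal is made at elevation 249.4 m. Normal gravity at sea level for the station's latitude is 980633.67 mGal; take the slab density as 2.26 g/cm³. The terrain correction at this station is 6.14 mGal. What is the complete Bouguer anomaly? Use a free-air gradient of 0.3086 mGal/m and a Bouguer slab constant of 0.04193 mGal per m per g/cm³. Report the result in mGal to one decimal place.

-198.6

Free-air correction = 0.3086 × 249.4 = 76.96 mGal
Free-air anomaly = 980375.60 − 980633.67 + (76.96) = -181.11 mGal
Bouguer slab correction = 0.04193 × 2.26 × 249.4 = 23.63 mGal
Simple Bouguer anomaly = -181.11 − (23.63) = -204.74 mGal
Complete Bouguer anomaly = -204.74 + 6.14 = -198.60 mGal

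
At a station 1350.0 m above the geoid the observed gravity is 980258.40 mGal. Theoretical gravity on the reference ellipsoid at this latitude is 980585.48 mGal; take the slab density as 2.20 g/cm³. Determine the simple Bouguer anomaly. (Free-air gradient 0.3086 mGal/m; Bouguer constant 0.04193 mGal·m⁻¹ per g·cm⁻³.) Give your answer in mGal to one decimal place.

Free-air correction = 0.3086 × 1350.0 = 416.61 mGal
Free-air anomaly = 980258.40 − 980585.48 + (416.61) = 89.53 mGal
Bouguer slab correction = 0.04193 × 2.20 × 1350.0 = 124.53 mGal
Simple Bouguer anomaly = 89.53 − (124.53) = -35.00 mGal

-35.0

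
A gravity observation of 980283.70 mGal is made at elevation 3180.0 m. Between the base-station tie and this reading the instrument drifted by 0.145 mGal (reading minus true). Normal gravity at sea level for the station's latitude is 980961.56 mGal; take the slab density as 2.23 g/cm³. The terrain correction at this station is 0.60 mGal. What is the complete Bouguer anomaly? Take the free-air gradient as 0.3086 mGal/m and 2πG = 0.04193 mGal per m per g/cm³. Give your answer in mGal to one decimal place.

Drift-corrected reading = 980283.70 − (0.145) = 980283.555 mGal
Free-air correction = 0.3086 × 3180.0 = 981.35 mGal
Free-air anomaly = 980283.555 − 980961.56 + (981.35) = 303.345 mGal
Bouguer slab correction = 0.04193 × 2.23 × 3180.0 = 297.34 mGal
Simple Bouguer anomaly = 303.345 − (297.34) = 6.005 mGal
Complete Bouguer anomaly = 6.005 + 0.60 = 6.605 mGal

6.6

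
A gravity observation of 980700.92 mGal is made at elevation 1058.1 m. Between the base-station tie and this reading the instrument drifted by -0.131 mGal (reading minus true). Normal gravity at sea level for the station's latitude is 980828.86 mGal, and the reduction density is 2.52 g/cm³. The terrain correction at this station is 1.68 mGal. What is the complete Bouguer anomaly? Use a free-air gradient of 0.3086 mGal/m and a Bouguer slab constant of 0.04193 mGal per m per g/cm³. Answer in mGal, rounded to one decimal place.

Drift-corrected reading = 980700.92 − (-0.131) = 980701.051 mGal
Free-air correction = 0.3086 × 1058.1 = 326.53 mGal
Free-air anomaly = 980701.051 − 980828.86 + (326.53) = 198.721 mGal
Bouguer slab correction = 0.04193 × 2.52 × 1058.1 = 111.80 mGal
Simple Bouguer anomaly = 198.721 − (111.80) = 86.921 mGal
Complete Bouguer anomaly = 86.921 + 1.68 = 88.601 mGal

88.6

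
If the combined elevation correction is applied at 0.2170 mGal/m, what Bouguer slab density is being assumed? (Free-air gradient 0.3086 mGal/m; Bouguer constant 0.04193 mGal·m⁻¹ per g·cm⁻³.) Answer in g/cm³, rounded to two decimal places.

0.2170 = 0.3086 − 0.04193 × ρ
ρ = (0.3086 − 0.2170) / 0.04193 = 2.18 g/cm³

2.18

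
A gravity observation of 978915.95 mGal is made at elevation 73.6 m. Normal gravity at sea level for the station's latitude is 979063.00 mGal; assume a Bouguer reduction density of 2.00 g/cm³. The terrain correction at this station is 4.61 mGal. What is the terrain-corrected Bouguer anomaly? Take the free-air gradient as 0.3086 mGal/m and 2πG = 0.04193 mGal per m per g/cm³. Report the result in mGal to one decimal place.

-125.9

Free-air correction = 0.3086 × 73.6 = 22.71 mGal
Free-air anomaly = 978915.95 − 979063.00 + (22.71) = -124.34 mGal
Bouguer slab correction = 0.04193 × 2.00 × 73.6 = 6.17 mGal
Simple Bouguer anomaly = -124.34 − (6.17) = -130.51 mGal
Complete Bouguer anomaly = -130.51 + 4.61 = -125.90 mGal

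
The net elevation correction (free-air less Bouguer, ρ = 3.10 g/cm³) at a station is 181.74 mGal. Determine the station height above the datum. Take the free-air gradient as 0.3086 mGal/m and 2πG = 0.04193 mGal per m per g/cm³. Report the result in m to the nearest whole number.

1017

Combined gradient = 0.3086 − 0.04193 × 3.10 = 0.1786170 mGal/m
h = 181.74 / 0.1786170 = 1017.48 m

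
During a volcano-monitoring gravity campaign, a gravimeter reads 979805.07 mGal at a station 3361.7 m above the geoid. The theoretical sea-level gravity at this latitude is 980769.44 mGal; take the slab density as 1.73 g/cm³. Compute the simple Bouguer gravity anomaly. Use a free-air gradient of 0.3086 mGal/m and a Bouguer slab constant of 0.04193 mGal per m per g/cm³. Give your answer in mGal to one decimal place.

Free-air correction = 0.3086 × 3361.7 = 1037.42 mGal
Free-air anomaly = 979805.07 − 980769.44 + (1037.42) = 73.05 mGal
Bouguer slab correction = 0.04193 × 1.73 × 3361.7 = 243.85 mGal
Simple Bouguer anomaly = 73.05 − (243.85) = -170.80 mGal

-170.8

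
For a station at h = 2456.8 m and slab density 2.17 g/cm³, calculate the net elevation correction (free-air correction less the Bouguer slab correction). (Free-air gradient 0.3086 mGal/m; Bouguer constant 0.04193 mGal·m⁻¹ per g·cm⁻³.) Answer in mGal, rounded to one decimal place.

534.6

Combined gradient = 0.3086 − 0.04193 × 2.17 = 0.2176119 mGal/m
Combined elevation correction = 0.2176119 × 2456.8 = 534.6 mGal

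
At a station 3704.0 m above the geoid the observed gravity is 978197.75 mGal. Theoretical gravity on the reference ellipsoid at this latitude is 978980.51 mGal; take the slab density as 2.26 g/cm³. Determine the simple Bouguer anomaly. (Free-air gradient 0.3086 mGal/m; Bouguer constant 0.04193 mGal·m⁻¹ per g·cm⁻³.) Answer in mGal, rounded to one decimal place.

9.3

Free-air correction = 0.3086 × 3704.0 = 1143.05 mGal
Free-air anomaly = 978197.75 − 978980.51 + (1143.05) = 360.29 mGal
Bouguer slab correction = 0.04193 × 2.26 × 3704.0 = 351.00 mGal
Simple Bouguer anomaly = 360.29 − (351.00) = 9.29 mGal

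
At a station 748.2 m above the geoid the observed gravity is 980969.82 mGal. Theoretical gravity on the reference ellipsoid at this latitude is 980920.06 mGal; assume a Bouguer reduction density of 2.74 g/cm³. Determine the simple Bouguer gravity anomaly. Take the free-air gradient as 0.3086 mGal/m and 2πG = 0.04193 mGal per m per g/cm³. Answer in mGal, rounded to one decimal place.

Free-air correction = 0.3086 × 748.2 = 230.89 mGal
Free-air anomaly = 980969.82 − 980920.06 + (230.89) = 280.65 mGal
Bouguer slab correction = 0.04193 × 2.74 × 748.2 = 85.96 mGal
Simple Bouguer anomaly = 280.65 − (85.96) = 194.69 mGal

194.7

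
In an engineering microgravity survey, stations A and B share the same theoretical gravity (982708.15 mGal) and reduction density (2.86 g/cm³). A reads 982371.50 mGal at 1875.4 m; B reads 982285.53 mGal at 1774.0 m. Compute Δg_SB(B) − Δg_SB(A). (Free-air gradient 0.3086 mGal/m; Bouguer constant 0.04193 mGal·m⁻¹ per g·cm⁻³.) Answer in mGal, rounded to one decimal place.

Δg_SB(A) = 982371.50 − 982708.15 + 0.3086×1875.4 − 0.04193×2.86×1875.4 = 17.20 mGal
Δg_SB(B) = 982285.53 − 982708.15 + 0.3086×1774.0 − 0.04193×2.86×1774.0 = -87.90 mGal
Difference = -87.90 − (17.20) = -105.10 mGal

-105.1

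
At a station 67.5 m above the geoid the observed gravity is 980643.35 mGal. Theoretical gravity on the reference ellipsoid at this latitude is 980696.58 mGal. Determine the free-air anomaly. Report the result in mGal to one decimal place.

Free-air correction = 0.3086 × 67.5 = 20.83 mGal
Free-air anomaly = 980643.35 − 980696.58 + (20.83) = -32.40 mGal

-32.4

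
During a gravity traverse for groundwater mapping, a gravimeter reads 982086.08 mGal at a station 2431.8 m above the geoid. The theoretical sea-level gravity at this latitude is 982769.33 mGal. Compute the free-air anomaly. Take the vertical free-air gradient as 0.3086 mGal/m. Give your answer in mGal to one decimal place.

67.2

Free-air correction = 0.3086 × 2431.8 = 750.45 mGal
Free-air anomaly = 982086.08 − 982769.33 + (750.45) = 67.20 mGal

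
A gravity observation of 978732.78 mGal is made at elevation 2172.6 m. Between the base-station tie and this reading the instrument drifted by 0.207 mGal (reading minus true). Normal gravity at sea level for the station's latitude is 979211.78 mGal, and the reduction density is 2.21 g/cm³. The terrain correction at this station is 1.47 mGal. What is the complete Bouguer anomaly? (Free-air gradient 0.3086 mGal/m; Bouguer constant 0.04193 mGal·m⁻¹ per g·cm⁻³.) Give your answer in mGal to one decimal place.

-8.6

Drift-corrected reading = 978732.78 − (0.207) = 978732.573 mGal
Free-air correction = 0.3086 × 2172.6 = 670.46 mGal
Free-air anomaly = 978732.573 − 979211.78 + (670.46) = 191.253 mGal
Bouguer slab correction = 0.04193 × 2.21 × 2172.6 = 201.32 mGal
Simple Bouguer anomaly = 191.253 − (201.32) = -10.067 mGal
Complete Bouguer anomaly = -10.067 + 1.47 = -8.597 mGal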